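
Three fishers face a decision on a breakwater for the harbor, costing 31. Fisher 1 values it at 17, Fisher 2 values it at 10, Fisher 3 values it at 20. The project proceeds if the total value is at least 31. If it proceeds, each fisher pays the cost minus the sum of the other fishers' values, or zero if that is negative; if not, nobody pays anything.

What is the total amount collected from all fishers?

5

Total value 47 ≥ cost 31, so it is built.
Fisher 1: others sum to 30; max(0, 31 - 30) = 1.
Fisher 2: others sum to 37; max(0, 31 - 37) = 0.
Fisher 3: others sum to 27; max(0, 31 - 27) = 4.
Total collected = 1 + 0 + 4 = 5.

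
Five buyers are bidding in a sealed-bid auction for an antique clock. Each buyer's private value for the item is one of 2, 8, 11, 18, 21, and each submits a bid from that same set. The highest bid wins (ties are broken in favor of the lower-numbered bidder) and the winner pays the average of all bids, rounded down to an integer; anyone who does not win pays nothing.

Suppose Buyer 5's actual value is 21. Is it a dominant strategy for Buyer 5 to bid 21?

No

Consider the case where Buyer 1 bids 2, Buyer 2 bids 2, Buyer 3 bids 2 and Buyer 4 bids 2.
Truthful bid 21: wins, pays 5, utility 21 - 5 = 16.
Bid 8 instead: wins, pays 3, utility 21 - 3 = 18.
Since 18 > 16, bidding 8 is strictly better here, so truthful bidding is not dominant.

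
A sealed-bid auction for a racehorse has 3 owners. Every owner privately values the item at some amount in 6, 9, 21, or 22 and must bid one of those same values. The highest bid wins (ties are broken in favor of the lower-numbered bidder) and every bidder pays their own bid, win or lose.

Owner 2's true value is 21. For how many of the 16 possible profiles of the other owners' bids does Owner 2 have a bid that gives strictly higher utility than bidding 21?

12

Others bid (6, 6): truth gives 0; bid 9 gives 12 > 0. Violating.
Others bid (6, 9): truth gives 0; bid 9 gives 12 > 0. Violating.
Others bid (6, 22): truth gives -21; bid 22 gives -1 > -21. Violating.
Others bid (9, 22): truth gives -21; bid 22 gives -1 > -21. Violating.
Others bid (6, 21): truth gives 0; no alternative beats it.
Others bid (9, 6): truth gives 0; no alternative beats it.
(Checking all 16 profiles: 12 have a profitable deviation, 4 do not.)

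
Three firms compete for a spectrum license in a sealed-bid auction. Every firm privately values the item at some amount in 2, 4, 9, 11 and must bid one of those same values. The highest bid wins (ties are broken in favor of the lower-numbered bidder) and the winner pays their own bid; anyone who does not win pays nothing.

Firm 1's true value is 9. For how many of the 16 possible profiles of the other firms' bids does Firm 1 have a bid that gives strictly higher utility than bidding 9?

4

Others bid (2, 2): truth gives 0; bid 2 gives 7 > 0. Violating.
Others bid (2, 4): truth gives 0; bid 4 gives 5 > 0. Violating.
Others bid (4, 2): truth gives 0; bid 4 gives 5 > 0. Violating.
Others bid (4, 4): truth gives 0; bid 4 gives 5 > 0. Violating.
Others bid (2, 9): truth gives 0; no alternative beats it.
Others bid (2, 11): truth gives 0; no alternative beats it.
(Checking all 16 profiles: 4 have a profitable deviation, 12 do not.)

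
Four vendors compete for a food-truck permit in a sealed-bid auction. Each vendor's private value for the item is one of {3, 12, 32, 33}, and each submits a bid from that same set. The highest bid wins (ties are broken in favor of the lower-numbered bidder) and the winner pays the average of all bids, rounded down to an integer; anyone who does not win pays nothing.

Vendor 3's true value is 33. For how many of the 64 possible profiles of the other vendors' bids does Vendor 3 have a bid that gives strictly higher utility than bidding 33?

7

Others bid (3, 3, 3): truth gives 23; bid 12 gives 28 > 23. Violating.
Others bid (3, 3, 12): truth gives 21; bid 12 gives 26 > 21. Violating.
Others bid (3, 12, 12): truth gives 18; bid 32 gives 19 > 18. Violating.
Others bid (3, 12, 32): truth gives 13; bid 32 gives 14 > 13. Violating.
Others bid (3, 3, 32): truth gives 16; no alternative beats it.
Others bid (3, 3, 33): truth gives 15; no alternative beats it.
(Checking all 64 profiles: 7 have a profitable deviation, 57 do not.)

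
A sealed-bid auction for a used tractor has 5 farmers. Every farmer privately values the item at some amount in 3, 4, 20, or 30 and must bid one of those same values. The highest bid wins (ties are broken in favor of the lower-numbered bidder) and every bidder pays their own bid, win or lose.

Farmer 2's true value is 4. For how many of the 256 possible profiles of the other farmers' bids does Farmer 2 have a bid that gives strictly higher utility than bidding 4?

248

Others bid (3, 3, 3, 20): truth gives -4; bid 3 gives -3 > -4. Violating.
Others bid (3, 3, 3, 30): truth gives -4; bid 3 gives -3 > -4. Violating.
Others bid (3, 3, 4, 20): truth gives -4; bid 3 gives -3 > -4. Violating.
Others bid (3, 3, 4, 30): truth gives -4; bid 3 gives -3 > -4. Violating.
Others bid (3, 3, 3, 3): truth gives 0; no alternative beats it.
Others bid (3, 3, 3, 4): truth gives 0; no alternative beats it.
(Checking all 256 profiles: 248 have a profitable deviation, 8 do not.)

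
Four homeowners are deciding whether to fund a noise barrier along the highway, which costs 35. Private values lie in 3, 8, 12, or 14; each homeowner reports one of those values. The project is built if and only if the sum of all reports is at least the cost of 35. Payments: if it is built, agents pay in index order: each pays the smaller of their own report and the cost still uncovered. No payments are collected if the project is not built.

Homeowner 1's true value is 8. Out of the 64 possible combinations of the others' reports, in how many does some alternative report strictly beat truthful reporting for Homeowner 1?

20

Others report (8, 12, 12): truth gives 0; report 3 gives 5 > 0. Violating.
Others report (8, 12, 14): truth gives 0; report 3 gives 5 > 0. Violating.
Others report (8, 14, 12): truth gives 0; report 3 gives 5 > 0. Violating.
Others report (8, 14, 14): truth gives 0; report 3 gives 5 > 0. Violating.
Others report (3, 3, 3): truth gives 0; no alternative beats it.
Others report (3, 3, 8): truth gives 0; no alternative beats it.
(Checking all 64 profiles: 20 have a profitable deviation, 44 do not.)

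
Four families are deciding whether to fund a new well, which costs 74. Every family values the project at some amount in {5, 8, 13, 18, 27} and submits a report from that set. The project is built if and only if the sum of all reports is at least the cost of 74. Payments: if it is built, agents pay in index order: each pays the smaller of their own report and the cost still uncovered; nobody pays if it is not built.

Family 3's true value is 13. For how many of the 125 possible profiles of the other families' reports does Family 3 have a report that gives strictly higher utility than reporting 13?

Others report (13, 27, 27): truth gives 0; report 8 gives 5 > 0. Violating.
Others report (18, 27, 27): truth gives 0; report 5 gives 8 > 0. Violating.
Others report (27, 13, 27): truth gives 0; report 8 gives 5 > 0. Violating.
Others report (27, 18, 27): truth gives 0; report 5 gives 8 > 0. Violating.
Others report (5, 5, 5): truth gives 0; no alternative beats it.
Others report (5, 5, 8): truth gives 0; no alternative beats it.
(Checking all 125 profiles: 7 have a profitable deviation, 118 do not.)

7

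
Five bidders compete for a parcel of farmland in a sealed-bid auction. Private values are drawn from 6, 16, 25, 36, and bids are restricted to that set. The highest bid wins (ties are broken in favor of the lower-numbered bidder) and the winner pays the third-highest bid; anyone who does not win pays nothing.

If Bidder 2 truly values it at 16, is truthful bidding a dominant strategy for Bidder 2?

No

Consider the case where Bidder 1 bids 6, Bidder 3 bids 6, Bidder 4 bids 6 and Bidder 5 bids 25.
Truthful bid 16: loses, pays 0, utility 0.
Bid 25 instead: wins, pays 6, utility 16 - 6 = 10.
Since 10 > 0, bidding 25 is strictly better here, so truthful bidding is not dominant.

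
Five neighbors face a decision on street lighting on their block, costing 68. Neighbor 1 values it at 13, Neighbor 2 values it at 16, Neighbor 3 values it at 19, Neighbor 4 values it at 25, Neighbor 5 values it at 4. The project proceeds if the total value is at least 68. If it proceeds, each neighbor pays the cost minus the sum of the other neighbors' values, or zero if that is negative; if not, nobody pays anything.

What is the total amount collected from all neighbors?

Total value 77 ≥ cost 68, so it is built.
Neighbor 1: others sum to 64; max(0, 68 - 64) = 4.
Neighbor 2: others sum to 61; max(0, 68 - 61) = 7.
Neighbor 3: others sum to 58; max(0, 68 - 58) = 10.
Neighbor 4: others sum to 52; max(0, 68 - 52) = 16.
Neighbor 5: others sum to 73; max(0, 68 - 73) = 0.
Total collected = 4 + 7 + 10 + 16 + 0 = 37.

37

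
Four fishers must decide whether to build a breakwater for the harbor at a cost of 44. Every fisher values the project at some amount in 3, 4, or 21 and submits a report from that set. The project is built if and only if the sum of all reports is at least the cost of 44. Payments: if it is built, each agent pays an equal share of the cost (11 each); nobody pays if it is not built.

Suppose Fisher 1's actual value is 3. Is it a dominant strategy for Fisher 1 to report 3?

Check each profile of the others' reports and compare truth against every alternative report.
Others report (3, 21, 21): truth gives -8, best alternative gives -8.
Others report (4, 21, 21): truth gives -8, best alternative gives -8.
Others report (21, 3, 21): truth gives -8, best alternative gives -8.
Others report (21, 4, 21): truth gives -8, best alternative gives -8.
Others report (21, 21, 3): truth gives -8, best alternative gives -8.
Others report (21, 21, 4): truth gives -8, best alternative gives -8.
(Remaining 21 profiles checked similarly; truth is weakly best in each.)
In every case the truthful report is at least as good as any alternative, so it is a dominant strategy.

Yes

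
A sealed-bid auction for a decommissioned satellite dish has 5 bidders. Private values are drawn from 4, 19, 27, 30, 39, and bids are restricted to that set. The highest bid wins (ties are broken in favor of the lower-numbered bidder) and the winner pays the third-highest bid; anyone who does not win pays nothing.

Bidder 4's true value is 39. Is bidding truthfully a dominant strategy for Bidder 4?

Yes

Check each profile of the others' bids and compare truth against every alternative bid.
Others bid (4, 4, 4, 39): truth gives 35, best alternative gives 0.
Others bid (4, 4, 30, 4): truth gives 35, best alternative gives 0.
Others bid (4, 30, 4, 4): truth gives 35, best alternative gives 0.
Others bid (30, 4, 4, 4): truth gives 35, best alternative gives 0.
Others bid (4, 4, 19, 39): truth gives 20, best alternative gives 0.
Others bid (4, 4, 30, 19): truth gives 20, best alternative gives 0.
(Remaining 619 profiles checked similarly; truth is weakly best in each.)
In every case the truthful bid is at least as good as any alternative, so it is a dominant strategy.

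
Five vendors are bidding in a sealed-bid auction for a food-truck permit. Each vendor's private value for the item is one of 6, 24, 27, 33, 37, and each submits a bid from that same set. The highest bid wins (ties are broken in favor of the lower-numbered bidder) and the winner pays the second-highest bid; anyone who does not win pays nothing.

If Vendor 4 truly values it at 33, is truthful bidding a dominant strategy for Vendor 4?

Check each profile of the others' bids and compare truth against every alternative bid.
Others bid (6, 6, 6, 6): truth gives 27, best alternative gives 27.
Others bid (6, 6, 6, 24): truth gives 9, best alternative gives 9.
Others bid (6, 6, 24, 6): truth gives 9, best alternative gives 9.
Others bid (6, 6, 24, 24): truth gives 9, best alternative gives 9.
Others bid (6, 24, 6, 6): truth gives 9, best alternative gives 9.
Others bid (6, 24, 6, 24): truth gives 9, best alternative gives 9.
(Remaining 619 profiles checked similarly; truth is weakly best in each.)
In every case the truthful bid is at least as good as any alternative, so it is a dominant strategy.

Yes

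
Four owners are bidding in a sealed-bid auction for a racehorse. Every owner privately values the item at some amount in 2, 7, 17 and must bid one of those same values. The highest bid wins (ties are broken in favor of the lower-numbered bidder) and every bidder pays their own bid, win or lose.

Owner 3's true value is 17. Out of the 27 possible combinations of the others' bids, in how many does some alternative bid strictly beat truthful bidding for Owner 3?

17

Others bid (2, 2, 2): truth gives 0; bid 7 gives 10 > 0. Violating.
Others bid (2, 2, 7): truth gives 0; bid 7 gives 10 > 0. Violating.
Others bid (2, 17, 2): truth gives -17; bid 2 gives -2 > -17. Violating.
Others bid (2, 17, 7): truth gives -17; bid 2 gives -2 > -17. Violating.
Others bid (2, 2, 17): truth gives 0; no alternative beats it.
Others bid (2, 7, 2): truth gives 0; no alternative beats it.
(Checking all 27 profiles: 17 have a profitable deviation, 10 do not.)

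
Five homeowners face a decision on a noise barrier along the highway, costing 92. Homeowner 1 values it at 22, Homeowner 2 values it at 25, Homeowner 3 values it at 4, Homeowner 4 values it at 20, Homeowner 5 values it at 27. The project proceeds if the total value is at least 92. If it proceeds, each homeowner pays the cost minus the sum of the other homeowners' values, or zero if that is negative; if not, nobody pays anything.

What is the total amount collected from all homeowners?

Total value 98 ≥ cost 92, so it is built.
Homeowner 1: others sum to 76; max(0, 92 - 76) = 16.
Homeowner 2: others sum to 73; max(0, 92 - 73) = 19.
Homeowner 3: others sum to 94; max(0, 92 - 94) = 0.
Homeowner 4: others sum to 78; max(0, 92 - 78) = 14.
Homeowner 5: others sum to 71; max(0, 92 - 71) = 21.
Total collected = 16 + 19 + 0 + 14 + 21 = 70.

70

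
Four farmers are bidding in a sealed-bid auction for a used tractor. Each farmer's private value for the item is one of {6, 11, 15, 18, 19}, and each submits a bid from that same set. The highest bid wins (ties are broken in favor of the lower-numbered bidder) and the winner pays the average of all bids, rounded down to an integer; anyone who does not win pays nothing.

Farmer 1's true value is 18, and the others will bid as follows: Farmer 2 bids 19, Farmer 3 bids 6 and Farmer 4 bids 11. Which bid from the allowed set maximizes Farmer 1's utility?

19

Bid 6: loses, pays 0, utility 0.
Bid 11: loses, pays 0, utility 0.
Bid 15: loses, pays 0, utility 0.
Bid 18: loses, pays 0, utility 0.
Bid 19: wins, pays 13, utility 18 - 13 = 5.
The best choice is 19 with utility 5.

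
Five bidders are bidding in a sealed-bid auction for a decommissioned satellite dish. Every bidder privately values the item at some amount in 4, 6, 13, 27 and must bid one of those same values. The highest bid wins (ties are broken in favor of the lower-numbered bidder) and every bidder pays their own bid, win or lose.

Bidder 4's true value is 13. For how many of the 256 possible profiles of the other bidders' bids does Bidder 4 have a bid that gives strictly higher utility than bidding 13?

Others bid (4, 4, 4, 4): truth gives 0; bid 6 gives 7 > 0. Violating.
Others bid (4, 4, 4, 6): truth gives 0; bid 6 gives 7 > 0. Violating.
Others bid (4, 4, 4, 27): truth gives -13; bid 4 gives -4 > -13. Violating.
Others bid (4, 4, 6, 27): truth gives -13; bid 4 gives -4 > -13. Violating.
Others bid (4, 4, 4, 13): truth gives 0; no alternative beats it.
Others bid (4, 4, 6, 4): truth gives 0; no alternative beats it.
(Checking all 256 profiles: 234 have a profitable deviation, 22 do not.)

234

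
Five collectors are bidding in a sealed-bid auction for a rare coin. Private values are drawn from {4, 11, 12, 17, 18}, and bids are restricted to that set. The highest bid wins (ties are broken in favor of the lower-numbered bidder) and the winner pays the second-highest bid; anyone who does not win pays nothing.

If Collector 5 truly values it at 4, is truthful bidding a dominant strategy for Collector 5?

Yes

Check each profile of the others' bids and compare truth against every alternative bid.
Others bid (4, 4, 4, 4): truth gives 0, best alternative gives 0.
Others bid (4, 4, 4, 11): truth gives 0, best alternative gives 0.
Others bid (4, 4, 4, 12): truth gives 0, best alternative gives 0.
Others bid (4, 4, 4, 17): truth gives 0, best alternative gives 0.
Others bid (4, 4, 4, 18): truth gives 0, best alternative gives 0.
Others bid (4, 4, 11, 4): truth gives 0, best alternative gives 0.
(Remaining 619 profiles checked similarly; truth is weakly best in each.)
In every case the truthful bid is at least as good as any alternative, so it is a dominant strategy.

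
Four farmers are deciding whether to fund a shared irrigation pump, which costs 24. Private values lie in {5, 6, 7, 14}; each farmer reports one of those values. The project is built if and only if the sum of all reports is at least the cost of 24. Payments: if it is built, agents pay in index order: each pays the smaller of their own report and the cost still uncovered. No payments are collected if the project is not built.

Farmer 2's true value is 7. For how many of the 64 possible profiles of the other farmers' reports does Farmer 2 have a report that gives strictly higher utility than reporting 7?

54

Others report (5, 5, 14): truth gives 0; report 5 gives 2 > 0. Violating.
Others report (5, 6, 7): truth gives 0; report 6 gives 1 > 0. Violating.
Others report (5, 6, 14): truth gives 0; report 5 gives 2 > 0. Violating.
Others report (5, 7, 6): truth gives 0; report 6 gives 1 > 0. Violating.
Others report (5, 5, 5): truth gives 0; no alternative beats it.
Others report (5, 5, 6): truth gives 0; no alternative beats it.
(Checking all 64 profiles: 54 have a profitable deviation, 10 do not.)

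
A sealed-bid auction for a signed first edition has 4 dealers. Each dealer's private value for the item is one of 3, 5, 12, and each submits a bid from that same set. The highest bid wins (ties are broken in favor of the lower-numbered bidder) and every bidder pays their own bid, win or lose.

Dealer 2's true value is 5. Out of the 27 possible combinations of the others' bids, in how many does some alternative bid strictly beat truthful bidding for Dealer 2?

23

Others bid (3, 3, 12): truth gives -5; bid 3 gives -3 > -5. Violating.
Others bid (3, 5, 12): truth gives -5; bid 3 gives -3 > -5. Violating.
Others bid (3, 12, 3): truth gives -5; bid 3 gives -3 > -5. Violating.
Others bid (3, 12, 5): truth gives -5; bid 3 gives -3 > -5. Violating.
Others bid (3, 3, 3): truth gives 0; no alternative beats it.
Others bid (3, 3, 5): truth gives 0; no alternative beats it.
(Checking all 27 profiles: 23 have a profitable deviation, 4 do not.)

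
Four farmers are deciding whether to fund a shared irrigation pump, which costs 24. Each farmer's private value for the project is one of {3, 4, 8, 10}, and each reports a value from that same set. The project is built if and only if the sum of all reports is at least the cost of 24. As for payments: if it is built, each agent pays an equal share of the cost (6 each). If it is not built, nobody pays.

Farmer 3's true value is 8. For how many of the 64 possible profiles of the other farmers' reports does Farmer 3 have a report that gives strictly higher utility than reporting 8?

9

Others report (3, 3, 8): truth gives 0; report 10 gives 2 > 0. Violating.
Others report (3, 4, 8): truth gives 0; report 10 gives 2 > 0. Violating.
Others report (3, 8, 3): truth gives 0; report 10 gives 2 > 0. Violating.
Others report (3, 8, 4): truth gives 0; report 10 gives 2 > 0. Violating.
Others report (3, 3, 3): truth gives 0; no alternative beats it.
Others report (3, 3, 4): truth gives 0; no alternative beats it.
(Checking all 64 profiles: 9 have a profitable deviation, 55 do not.)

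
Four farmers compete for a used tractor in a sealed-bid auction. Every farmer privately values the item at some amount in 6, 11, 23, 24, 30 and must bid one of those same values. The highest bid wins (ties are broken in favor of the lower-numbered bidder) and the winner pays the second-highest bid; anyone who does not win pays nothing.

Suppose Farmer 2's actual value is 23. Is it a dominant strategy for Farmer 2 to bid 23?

Check each profile of the others' bids and compare truth against every alternative bid.
Others bid (6, 6, 6): truth gives 17, best alternative gives 17.
Others bid (6, 6, 11): truth gives 12, best alternative gives 12.
Others bid (6, 11, 6): truth gives 12, best alternative gives 12.
Others bid (6, 11, 11): truth gives 12, best alternative gives 12.
Others bid (11, 6, 6): truth gives 12, best alternative gives 12.
Others bid (11, 6, 11): truth gives 12, best alternative gives 12.
(Remaining 119 profiles checked similarly; truth is weakly best in each.)
In every case the truthful bid is at least as good as any alternative, so it is a dominant strategy.

Yes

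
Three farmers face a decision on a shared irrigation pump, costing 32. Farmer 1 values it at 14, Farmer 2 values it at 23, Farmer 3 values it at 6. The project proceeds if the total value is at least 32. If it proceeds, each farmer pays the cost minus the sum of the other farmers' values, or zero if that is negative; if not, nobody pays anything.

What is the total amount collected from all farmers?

Total value 43 ≥ cost 32, so it is built.
Farmer 1: others sum to 29; max(0, 32 - 29) = 3.
Farmer 2: others sum to 20; max(0, 32 - 20) = 12.
Farmer 3: others sum to 37; max(0, 32 - 37) = 0.
Total collected = 3 + 12 + 0 = 15.

15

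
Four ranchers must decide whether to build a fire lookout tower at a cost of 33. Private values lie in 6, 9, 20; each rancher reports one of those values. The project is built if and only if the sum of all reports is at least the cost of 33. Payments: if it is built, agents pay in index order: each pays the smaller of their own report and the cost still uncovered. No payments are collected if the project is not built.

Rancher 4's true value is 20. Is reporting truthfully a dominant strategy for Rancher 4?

Check each profile of the others' reports and compare truth against every alternative report.
Others report (6, 6, 9): truth gives 8, best alternative gives 0.
Others report (6, 9, 6): truth gives 8, best alternative gives 0.
Others report (9, 6, 6): truth gives 8, best alternative gives 0.
Others report (6, 6, 6): truth gives 5, best alternative gives 0.
Others report (6, 9, 20): truth gives 20, best alternative gives 20.
Others report (6, 20, 9): truth gives 20, best alternative gives 20.
(Remaining 21 profiles checked similarly; truth is weakly best in each.)
In every case the truthful report is at least as good as any alternative, so it is a dominant strategy.

Yes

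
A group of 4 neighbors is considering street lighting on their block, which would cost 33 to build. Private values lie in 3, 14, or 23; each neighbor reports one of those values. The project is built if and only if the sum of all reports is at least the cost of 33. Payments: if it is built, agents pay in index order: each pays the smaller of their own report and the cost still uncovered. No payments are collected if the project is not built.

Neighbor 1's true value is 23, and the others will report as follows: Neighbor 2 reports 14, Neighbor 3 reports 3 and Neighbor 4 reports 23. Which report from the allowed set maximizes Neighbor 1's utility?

Report 3: project built, pays 3, utility 23 - 3 = 20.
Report 14: project built, pays 14, utility 23 - 14 = 9.
Report 23: project built, pays 23, utility 23 - 23 = 0.
The best choice is 3 with utility 20.

3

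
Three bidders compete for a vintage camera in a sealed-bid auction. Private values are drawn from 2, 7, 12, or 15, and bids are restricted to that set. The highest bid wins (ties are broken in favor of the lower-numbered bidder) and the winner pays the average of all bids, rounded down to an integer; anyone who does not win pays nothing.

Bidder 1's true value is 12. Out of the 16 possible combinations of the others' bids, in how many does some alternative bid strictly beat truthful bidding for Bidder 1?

6

Others bid (2, 2): truth gives 7; bid 2 gives 10 > 7. Violating.
Others bid (2, 7): truth gives 5; bid 7 gives 7 > 5. Violating.
Others bid (2, 15): truth gives 0; bid 15 gives 2 > 0. Violating.
Others bid (7, 2): truth gives 5; bid 7 gives 7 > 5. Violating.
Others bid (2, 12): truth gives 4; no alternative beats it.
Others bid (7, 12): truth gives 2; no alternative beats it.
(Checking all 16 profiles: 6 have a profitable deviation, 10 do not.)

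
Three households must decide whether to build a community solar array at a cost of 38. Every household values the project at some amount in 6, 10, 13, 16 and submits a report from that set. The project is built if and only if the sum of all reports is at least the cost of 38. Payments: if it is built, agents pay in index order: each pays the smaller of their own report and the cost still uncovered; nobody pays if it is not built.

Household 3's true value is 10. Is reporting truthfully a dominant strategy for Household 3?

Yes

Check each profile of the others' reports and compare truth against every alternative report.
Others report (16, 16): truth gives 4, best alternative gives 4.
Others report (13, 16): truth gives 1, best alternative gives 1.
Others report (16, 13): truth gives 1, best alternative gives 1.
Others report (6, 6): truth gives 0, best alternative gives 0.
Others report (6, 10): truth gives 0, best alternative gives 0.
Others report (6, 13): truth gives 0, best alternative gives 0.
(Remaining 10 profiles checked similarly; truth is weakly best in each.)
In every case the truthful report is at least as good as any alternative, so it is a dominant strategy.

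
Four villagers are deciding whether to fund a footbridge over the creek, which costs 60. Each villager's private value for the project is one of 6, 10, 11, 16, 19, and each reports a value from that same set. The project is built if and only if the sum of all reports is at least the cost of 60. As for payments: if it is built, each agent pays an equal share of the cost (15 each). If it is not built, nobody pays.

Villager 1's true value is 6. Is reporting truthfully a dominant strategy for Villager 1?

Yes

Check each profile of the others' reports and compare truth against every alternative report.
Others report (16, 16, 19): truth gives 0, best alternative gives -9.
Others report (16, 19, 16): truth gives 0, best alternative gives -9.
Others report (19, 16, 16): truth gives 0, best alternative gives -9.
Others report (16, 19, 19): truth gives -9, best alternative gives -9.
Others report (19, 16, 19): truth gives -9, best alternative gives -9.
Others report (19, 19, 16): truth gives -9, best alternative gives -9.
(Remaining 119 profiles checked similarly; truth is weakly best in each.)
In every case the truthful report is at least as good as any alternative, so it is a dominant strategy.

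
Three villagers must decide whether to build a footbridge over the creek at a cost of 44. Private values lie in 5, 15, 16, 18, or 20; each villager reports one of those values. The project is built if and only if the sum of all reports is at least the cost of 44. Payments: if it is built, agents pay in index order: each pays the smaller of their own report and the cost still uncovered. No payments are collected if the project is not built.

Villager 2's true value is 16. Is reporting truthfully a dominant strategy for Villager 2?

Consider the case where Villager 1 reports 15 and Villager 3 reports 15.
Truthful report 16: project built, pays 16, utility 16 - 16 = 0.
Report 15 instead: project built, pays 15, utility 16 - 15 = 1.
Since 1 > 0, reporting 15 is strictly better here, so truthful reporting is not dominant.

No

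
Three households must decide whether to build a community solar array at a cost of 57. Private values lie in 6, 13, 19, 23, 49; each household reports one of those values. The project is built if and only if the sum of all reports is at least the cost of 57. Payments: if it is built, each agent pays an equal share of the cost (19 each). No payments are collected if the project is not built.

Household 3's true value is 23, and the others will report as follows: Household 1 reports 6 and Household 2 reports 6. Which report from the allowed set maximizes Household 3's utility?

Report 6: project not built, utility 0.
Report 13: project not built, utility 0.
Report 19: project not built, utility 0.
Report 23: project not built, utility 0.
Report 49: project built, pays 19, utility 23 - 19 = 4.
The best choice is 49 with utility 4.

49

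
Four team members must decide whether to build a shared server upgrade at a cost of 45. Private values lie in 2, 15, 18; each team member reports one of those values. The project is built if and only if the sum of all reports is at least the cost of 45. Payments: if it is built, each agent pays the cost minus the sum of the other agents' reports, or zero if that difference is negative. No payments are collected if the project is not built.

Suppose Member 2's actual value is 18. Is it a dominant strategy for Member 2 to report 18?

Check each profile of the others' reports and compare truth against every alternative report.
Others report (15, 15, 15): truth gives 18, best alternative gives 18.
Others report (15, 15, 18): truth gives 18, best alternative gives 18.
Others report (15, 18, 15): truth gives 18, best alternative gives 18.
Others report (15, 18, 18): truth gives 18, best alternative gives 18.
Others report (18, 15, 15): truth gives 18, best alternative gives 18.
Others report (18, 15, 18): truth gives 18, best alternative gives 18.
(Remaining 21 profiles checked similarly; truth is weakly best in each.)
In every case the truthful report is at least as good as any alternative, so it is a dominant strategy.

Yes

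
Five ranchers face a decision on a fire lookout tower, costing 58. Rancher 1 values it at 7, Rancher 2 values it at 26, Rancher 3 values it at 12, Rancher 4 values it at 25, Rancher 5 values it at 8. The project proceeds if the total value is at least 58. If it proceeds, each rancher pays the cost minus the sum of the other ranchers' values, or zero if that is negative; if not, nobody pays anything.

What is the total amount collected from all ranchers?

11

Total value 78 ≥ cost 58, so it is built.
Rancher 1: others sum to 71; max(0, 58 - 71) = 0.
Rancher 2: others sum to 52; max(0, 58 - 52) = 6.
Rancher 3: others sum to 66; max(0, 58 - 66) = 0.
Rancher 4: others sum to 53; max(0, 58 - 53) = 5.
Rancher 5: others sum to 70; max(0, 58 - 70) = 0.
Total collected = 0 + 6 + 0 + 5 + 0 = 11.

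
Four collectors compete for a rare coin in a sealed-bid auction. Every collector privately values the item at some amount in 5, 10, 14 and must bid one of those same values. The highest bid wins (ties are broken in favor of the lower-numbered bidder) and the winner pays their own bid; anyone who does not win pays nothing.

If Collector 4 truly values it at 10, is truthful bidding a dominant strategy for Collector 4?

Yes

Check each profile of the others' bids and compare truth against every alternative bid.
Others bid (5, 5, 5): truth gives 0, best alternative gives 0.
Others bid (5, 5, 10): truth gives 0, best alternative gives 0.
Others bid (5, 5, 14): truth gives 0, best alternative gives 0.
Others bid (5, 10, 5): truth gives 0, best alternative gives 0.
Others bid (5, 10, 10): truth gives 0, best alternative gives 0.
Others bid (5, 10, 14): truth gives 0, best alternative gives 0.
(Remaining 21 profiles checked similarly; truth is weakly best in each.)
In every case the truthful bid is at least as good as any alternative, so it is a dominant strategy.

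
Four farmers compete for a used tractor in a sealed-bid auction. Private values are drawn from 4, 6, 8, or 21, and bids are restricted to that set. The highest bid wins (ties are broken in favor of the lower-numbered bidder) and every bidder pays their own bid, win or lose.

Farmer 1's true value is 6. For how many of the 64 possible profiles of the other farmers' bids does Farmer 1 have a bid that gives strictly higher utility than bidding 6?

57

Others bid (4, 4, 4): truth gives 0; bid 4 gives 2 > 0. Violating.
Others bid (4, 4, 8): truth gives -6; bid 8 gives -2 > -6. Violating.
Others bid (4, 4, 21): truth gives -6; bid 4 gives -4 > -6. Violating.
Others bid (4, 6, 8): truth gives -6; bid 8 gives -2 > -6. Violating.
Others bid (4, 4, 6): truth gives 0; no alternative beats it.
Others bid (4, 6, 4): truth gives 0; no alternative beats it.
(Checking all 64 profiles: 57 have a profitable deviation, 7 do not.)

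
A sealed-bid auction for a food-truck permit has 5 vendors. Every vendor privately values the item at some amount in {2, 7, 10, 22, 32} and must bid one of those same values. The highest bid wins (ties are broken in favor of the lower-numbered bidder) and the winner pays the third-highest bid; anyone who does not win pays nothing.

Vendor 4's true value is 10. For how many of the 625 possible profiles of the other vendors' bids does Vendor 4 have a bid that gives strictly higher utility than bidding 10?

Others bid (2, 2, 2, 22): truth gives 0; bid 22 gives 8 > 0. Violating.
Others bid (2, 2, 2, 32): truth gives 0; bid 32 gives 8 > 0. Violating.
Others bid (2, 2, 7, 22): truth gives 0; bid 22 gives 3 > 0. Violating.
Others bid (2, 2, 7, 32): truth gives 0; bid 32 gives 3 > 0. Violating.
Others bid (2, 2, 2, 2): truth gives 8; no alternative beats it.
Others bid (2, 2, 2, 7): truth gives 8; no alternative beats it.
(Checking all 625 profiles: 64 have a profitable deviation, 561 do not.)

64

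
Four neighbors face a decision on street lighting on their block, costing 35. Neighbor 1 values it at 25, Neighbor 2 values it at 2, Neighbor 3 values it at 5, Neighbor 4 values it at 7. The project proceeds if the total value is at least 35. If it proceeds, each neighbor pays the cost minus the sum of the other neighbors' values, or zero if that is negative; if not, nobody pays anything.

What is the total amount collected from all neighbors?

25

Total value 39 ≥ cost 35, so it is built.
Neighbor 1: others sum to 14; max(0, 35 - 14) = 21.
Neighbor 2: others sum to 37; max(0, 35 - 37) = 0.
Neighbor 3: others sum to 34; max(0, 35 - 34) = 1.
Neighbor 4: others sum to 32; max(0, 35 - 32) = 3.
Total collected = 21 + 0 + 1 + 3 = 25.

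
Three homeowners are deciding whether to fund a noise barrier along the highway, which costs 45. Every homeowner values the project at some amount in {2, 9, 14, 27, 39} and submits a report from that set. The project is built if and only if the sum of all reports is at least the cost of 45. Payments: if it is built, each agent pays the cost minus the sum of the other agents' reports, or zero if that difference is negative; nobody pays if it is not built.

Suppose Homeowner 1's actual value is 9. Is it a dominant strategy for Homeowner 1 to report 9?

Check each profile of the others' reports and compare truth against every alternative report.
Others report (9, 39): truth gives 9, best alternative gives 9.
Others report (14, 39): truth gives 9, best alternative gives 9.
Others report (27, 27): truth gives 9, best alternative gives 9.
Others report (27, 39): truth gives 9, best alternative gives 9.
Others report (39, 9): truth gives 9, best alternative gives 9.
Others report (39, 14): truth gives 9, best alternative gives 9.
(Remaining 19 profiles checked similarly; truth is weakly best in each.)
In every case the truthful report is at least as good as any alternative, so it is a dominant strategy.

Yes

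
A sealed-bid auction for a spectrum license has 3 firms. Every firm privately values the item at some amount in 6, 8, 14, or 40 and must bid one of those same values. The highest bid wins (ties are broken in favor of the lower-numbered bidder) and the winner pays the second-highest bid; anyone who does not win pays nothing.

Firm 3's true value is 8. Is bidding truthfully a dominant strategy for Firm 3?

Yes

Check each profile of the others' bids and compare truth against every alternative bid.
Others bid (6, 6): truth gives 2, best alternative gives 2.
Others bid (6, 8): truth gives 0, best alternative gives 0.
Others bid (6, 14): truth gives 0, best alternative gives 0.
Others bid (6, 40): truth gives 0, best alternative gives 0.
Others bid (8, 6): truth gives 0, best alternative gives 0.
Others bid (8, 8): truth gives 0, best alternative gives 0.
(Remaining 10 profiles checked similarly; truth is weakly best in each.)
In every case the truthful bid is at least as good as any alternative, so it is a dominant strategy.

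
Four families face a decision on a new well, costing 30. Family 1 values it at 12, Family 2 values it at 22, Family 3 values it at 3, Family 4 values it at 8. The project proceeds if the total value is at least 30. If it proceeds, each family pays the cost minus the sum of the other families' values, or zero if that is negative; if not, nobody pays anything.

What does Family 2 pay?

Total value 45 ≥ cost 30, so the project is built.
The other families' values sum to 23.
Cost minus that sum is 30 - 23 = 7.

7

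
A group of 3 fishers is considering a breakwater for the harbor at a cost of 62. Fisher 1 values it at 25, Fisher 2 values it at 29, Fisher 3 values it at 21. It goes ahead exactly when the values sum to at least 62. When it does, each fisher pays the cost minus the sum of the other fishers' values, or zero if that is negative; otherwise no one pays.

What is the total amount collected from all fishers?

36

Total value 75 ≥ cost 62, so it is built.
Fisher 1: others sum to 50; max(0, 62 - 50) = 12.
Fisher 2: others sum to 46; max(0, 62 - 46) = 16.
Fisher 3: others sum to 54; max(0, 62 - 54) = 8.
Total collected = 12 + 16 + 8 = 36.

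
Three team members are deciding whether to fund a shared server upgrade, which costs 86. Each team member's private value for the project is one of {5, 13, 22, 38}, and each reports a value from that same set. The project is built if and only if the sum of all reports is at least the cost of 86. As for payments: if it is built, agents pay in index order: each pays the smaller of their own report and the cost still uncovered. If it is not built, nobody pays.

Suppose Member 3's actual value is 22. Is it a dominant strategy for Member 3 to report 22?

Check each profile of the others' reports and compare truth against every alternative report.
Others report (38, 38): truth gives 12, best alternative gives 12.
Others report (5, 5): truth gives 0, best alternative gives 0.
Others report (5, 13): truth gives 0, best alternative gives 0.
Others report (5, 22): truth gives 0, best alternative gives 0.
Others report (5, 38): truth gives 0, best alternative gives 0.
Others report (13, 5): truth gives 0, best alternative gives 0.
(Remaining 10 profiles checked similarly; truth is weakly best in each.)
In every case the truthful report is at least as good as any alternative, so it is a dominant strategy.

Yes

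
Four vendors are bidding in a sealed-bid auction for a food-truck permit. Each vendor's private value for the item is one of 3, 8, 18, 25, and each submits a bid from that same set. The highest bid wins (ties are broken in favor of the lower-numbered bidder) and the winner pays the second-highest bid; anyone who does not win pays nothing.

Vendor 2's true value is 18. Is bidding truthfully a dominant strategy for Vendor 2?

Yes

Check each profile of the others' bids and compare truth against every alternative bid.
Others bid (3, 3, 3): truth gives 15, best alternative gives 15.
Others bid (3, 3, 8): truth gives 10, best alternative gives 10.
Others bid (3, 8, 3): truth gives 10, best alternative gives 10.
Others bid (3, 8, 8): truth gives 10, best alternative gives 10.
Others bid (8, 3, 3): truth gives 10, best alternative gives 10.
Others bid (8, 3, 8): truth gives 10, best alternative gives 10.
(Remaining 58 profiles checked similarly; truth is weakly best in each.)
In every case the truthful bid is at least as good as any alternative, so it is a dominant strategy.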